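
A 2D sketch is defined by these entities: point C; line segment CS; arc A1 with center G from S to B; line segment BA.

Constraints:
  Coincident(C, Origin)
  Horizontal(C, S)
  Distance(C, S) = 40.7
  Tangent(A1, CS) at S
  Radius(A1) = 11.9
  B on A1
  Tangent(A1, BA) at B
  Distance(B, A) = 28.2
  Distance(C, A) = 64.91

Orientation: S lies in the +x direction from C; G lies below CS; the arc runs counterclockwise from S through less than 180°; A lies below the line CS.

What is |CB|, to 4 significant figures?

37.40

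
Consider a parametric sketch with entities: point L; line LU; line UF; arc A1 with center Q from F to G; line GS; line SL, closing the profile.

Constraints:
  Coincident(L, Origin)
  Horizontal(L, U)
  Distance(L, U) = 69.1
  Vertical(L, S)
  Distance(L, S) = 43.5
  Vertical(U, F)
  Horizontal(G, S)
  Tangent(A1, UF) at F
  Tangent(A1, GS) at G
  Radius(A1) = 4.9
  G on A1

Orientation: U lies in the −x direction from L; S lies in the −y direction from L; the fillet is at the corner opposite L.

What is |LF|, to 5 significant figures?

79.150

The virtual corner opposite L is at (-69.100, -43.500). The tangent condition forces QF to be normal to UF and since A1 is tangent to GS there, QG ⟂ GS, with radius 4.9, so the center Q sits 4.9 in from both sides at Q = (-64.200, -38.600). That places the tangent points at F = (-69.100, -38.600) on UF and G = (-64.200, -43.500) on GS. Then |LF| = |F − L| = 79.150.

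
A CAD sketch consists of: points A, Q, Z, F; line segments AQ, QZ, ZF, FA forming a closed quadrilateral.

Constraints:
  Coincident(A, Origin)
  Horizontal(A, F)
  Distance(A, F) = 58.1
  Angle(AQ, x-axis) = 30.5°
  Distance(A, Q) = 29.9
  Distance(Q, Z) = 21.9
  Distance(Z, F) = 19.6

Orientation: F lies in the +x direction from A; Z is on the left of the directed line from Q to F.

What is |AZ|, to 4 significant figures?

50.42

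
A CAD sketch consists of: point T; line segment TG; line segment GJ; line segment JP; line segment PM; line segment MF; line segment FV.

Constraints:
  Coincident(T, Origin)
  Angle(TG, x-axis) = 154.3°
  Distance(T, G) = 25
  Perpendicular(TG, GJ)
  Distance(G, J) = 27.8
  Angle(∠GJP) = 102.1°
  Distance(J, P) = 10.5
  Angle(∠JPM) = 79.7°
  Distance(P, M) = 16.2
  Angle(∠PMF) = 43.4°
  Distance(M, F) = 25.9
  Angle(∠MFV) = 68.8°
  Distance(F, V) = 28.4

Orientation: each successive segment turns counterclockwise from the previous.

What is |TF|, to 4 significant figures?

45.72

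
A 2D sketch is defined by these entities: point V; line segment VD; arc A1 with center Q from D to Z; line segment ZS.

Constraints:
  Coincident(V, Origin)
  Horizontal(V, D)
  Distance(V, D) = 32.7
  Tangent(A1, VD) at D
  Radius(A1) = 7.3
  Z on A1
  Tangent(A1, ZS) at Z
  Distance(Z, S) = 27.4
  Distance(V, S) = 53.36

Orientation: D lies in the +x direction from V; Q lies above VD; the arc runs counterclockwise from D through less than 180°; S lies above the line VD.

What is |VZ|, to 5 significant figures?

40.625

Checks: |QZ| = 7.300 ✓; ∠(QZ, ZS) = 90.00° ✓; |ZS| = 27.40 ✓; |VS| = 53.36 ✓.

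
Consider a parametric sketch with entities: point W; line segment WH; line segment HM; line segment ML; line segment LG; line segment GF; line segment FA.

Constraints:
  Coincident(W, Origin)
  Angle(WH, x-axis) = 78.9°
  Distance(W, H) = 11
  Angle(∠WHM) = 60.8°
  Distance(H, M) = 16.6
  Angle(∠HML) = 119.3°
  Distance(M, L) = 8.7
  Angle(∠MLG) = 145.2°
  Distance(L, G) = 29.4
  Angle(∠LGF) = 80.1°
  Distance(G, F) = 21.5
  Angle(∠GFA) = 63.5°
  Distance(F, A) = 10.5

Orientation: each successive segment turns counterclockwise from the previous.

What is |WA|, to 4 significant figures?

13.76

W is at the origin; WH runs at 78.9° with length 11.0, so H = (2.118, 10.79). ∠WHM = 60.8° gives HM at -161.9° from the x-axis; with |HM| = 16.6, M = (-13.66, 5.637). ∠HML = 119.3° gives ML at -101.2° from the x-axis; with |ML| = 8.7, L = (-15.35, -2.897). ∠MLG = 145.2° gives LG at -66.40° from the x-axis; with |LG| = 29.4, G = (-3.580, -29.84). ∠LGF = 80.1° gives GF at 33.50° from the x-axis; with |GF| = 21.5, F = (14.35, -17.97). ∠GFA = 63.5° gives FA at 150.0° from the x-axis; with |FA| = 10.5, A = (5.255, -12.72). Then |WA| = |A − W| = 13.76.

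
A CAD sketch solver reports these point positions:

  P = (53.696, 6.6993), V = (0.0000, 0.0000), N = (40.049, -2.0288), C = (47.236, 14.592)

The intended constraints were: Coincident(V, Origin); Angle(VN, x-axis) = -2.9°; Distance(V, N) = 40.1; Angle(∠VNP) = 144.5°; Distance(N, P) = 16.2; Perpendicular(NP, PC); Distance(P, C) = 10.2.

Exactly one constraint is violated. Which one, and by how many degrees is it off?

Perpendicular(NP, PC) — off by 6.70°.

V = (0.00, 0.00) ✓; VN at -2.900° ✓; |VN| = 40.10 ✓; ∠VNP = 144.5° ✓; |NP| = 16.20 ✓; ∠(NP, PC) = 96.70° ✗; |PC| = 10.20 ✓.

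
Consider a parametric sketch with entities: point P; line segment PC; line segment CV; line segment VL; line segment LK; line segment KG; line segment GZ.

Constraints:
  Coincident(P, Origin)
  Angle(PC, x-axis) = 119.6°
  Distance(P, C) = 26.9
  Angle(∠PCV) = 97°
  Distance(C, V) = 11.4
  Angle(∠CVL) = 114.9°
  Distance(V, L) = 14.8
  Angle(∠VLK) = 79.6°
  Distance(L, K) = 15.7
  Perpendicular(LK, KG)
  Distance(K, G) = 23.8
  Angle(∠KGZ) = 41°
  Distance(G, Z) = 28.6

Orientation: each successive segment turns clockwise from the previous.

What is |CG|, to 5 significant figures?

6.6920

∠VLK = 79.6° gives LK at -128.90° from the x-axis; with |LK| = 15.7, K = (-0.98744, 10.906). The perpendicularity gives KG at right angles to LK, so KG runs at 141.10°; with |KG| = 23.8, G = (-19.510, 25.852). Then |CG| = |G − C| = 6.6920.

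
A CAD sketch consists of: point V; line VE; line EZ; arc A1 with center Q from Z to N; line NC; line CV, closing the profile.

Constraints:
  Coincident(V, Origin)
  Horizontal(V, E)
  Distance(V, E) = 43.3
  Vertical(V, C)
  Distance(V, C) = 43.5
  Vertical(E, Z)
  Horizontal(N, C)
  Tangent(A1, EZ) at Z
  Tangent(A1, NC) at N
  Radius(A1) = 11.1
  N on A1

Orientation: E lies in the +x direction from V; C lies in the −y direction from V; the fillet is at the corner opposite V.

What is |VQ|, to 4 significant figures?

45.68

V is at the origin; V and E share the same y with |VE| = 43.3 and E on the +x side, so E = (43.30, 0.000). VC is vertical with |VC| = 43.5 and C on the −y side, so C = (0.000, -43.50). The virtual corner opposite V is at (43.30, -43.50). Tangency of A1 to EZ means the radius QZ is perpendicular to EZ and the tangent condition forces QN to be normal to NC, with radius 11.1, so the center Q sits 11.1 in from both sides at Q = (32.20, -32.40). Then |VQ| = |Q − V| = 45.68.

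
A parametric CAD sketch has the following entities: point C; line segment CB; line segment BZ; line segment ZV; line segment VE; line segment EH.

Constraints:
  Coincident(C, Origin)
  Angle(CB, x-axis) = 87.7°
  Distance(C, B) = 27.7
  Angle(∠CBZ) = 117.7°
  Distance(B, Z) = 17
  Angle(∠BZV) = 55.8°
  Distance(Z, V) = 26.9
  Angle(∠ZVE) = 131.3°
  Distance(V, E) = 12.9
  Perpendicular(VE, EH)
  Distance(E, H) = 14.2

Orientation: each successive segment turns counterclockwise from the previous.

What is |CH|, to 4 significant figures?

14.77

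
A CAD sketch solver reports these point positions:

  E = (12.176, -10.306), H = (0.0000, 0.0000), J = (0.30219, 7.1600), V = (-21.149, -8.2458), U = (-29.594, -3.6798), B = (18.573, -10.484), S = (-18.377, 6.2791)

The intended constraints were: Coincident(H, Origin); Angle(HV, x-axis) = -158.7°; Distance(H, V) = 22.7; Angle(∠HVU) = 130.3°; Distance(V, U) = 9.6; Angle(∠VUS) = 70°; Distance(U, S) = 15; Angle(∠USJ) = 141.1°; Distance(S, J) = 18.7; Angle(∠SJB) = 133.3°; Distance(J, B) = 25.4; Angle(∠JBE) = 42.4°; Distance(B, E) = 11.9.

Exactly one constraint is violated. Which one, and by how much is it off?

Distance(B, E) = 11.9 — off by 5.50.

H = (0.00, 0.00) ✓; HV at -158.7° ✓; |HV| = 22.70 ✓; ∠HVU = 130.3° ✓; |VU| = 9.600 ✓; ∠VUS = 70.00° ✓; |US| = 15.00 ✓; ∠USJ = 141.1° ✓; |SJ| = 18.70 ✓; ∠SJB = 133.3° ✓; |JB| = 25.40 ✓; ∠JBE = 42.41° ✓; |BE| = 6.399 ✗.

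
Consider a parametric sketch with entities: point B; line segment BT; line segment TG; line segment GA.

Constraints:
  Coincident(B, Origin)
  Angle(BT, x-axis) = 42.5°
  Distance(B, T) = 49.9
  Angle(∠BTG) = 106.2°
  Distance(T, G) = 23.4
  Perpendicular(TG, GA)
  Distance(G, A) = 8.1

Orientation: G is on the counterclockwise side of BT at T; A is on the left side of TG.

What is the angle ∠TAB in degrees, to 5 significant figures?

65.947°

B is at the origin; BT runs at 42.5° with length 49.9, so T = 49.9·(cos 42.5°, sin 42.5°) = (36.790, 33.712). ∠BTG = 106.2°, so TG runs at 42.5° + (180° − 106.2°) = 116.30° from the x-axis; with |TG| = 23.4, G = T + 23.4·(cos 116.30°, sin 116.30°) = (26.422, 54.690). TG is perpendicular to GA; with |GA| = 8.1 on the left of TG, A = G + 8.1·(-0.89649, -0.44307) = (19.161, 51.101). Then cos ∠TAB = AT·AB / (|AT||AB|), giving 65.947°.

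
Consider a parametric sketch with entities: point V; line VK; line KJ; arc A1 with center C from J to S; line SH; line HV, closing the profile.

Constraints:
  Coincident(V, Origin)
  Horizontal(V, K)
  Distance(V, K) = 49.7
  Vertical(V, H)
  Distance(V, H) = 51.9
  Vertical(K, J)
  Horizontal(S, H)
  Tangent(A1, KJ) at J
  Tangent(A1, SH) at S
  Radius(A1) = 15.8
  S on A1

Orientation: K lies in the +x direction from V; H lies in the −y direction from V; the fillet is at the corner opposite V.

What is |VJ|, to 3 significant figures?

61.4

V is at the origin; V and K share the same y with |VK| = 49.7 and K on the +x side, so K = (49.7, 0.00). V and H share the same x with |VH| = 51.9 and H on the −y side, so H = (0.00, -51.9). The virtual corner opposite V is at (49.7, -51.9). A1 meets KJ tangentially, so CJ is at right angles to KJ and since A1 is tangent to SH there, CS ⟂ SH, with radius 15.8, so the center C sits 15.8 in from both sides at C = (33.9, -36.1). That places the tangent points at J = (49.7, -36.1) on KJ and S = (33.9, -51.9) on SH. Then |VJ| = |J − V| = 61.4.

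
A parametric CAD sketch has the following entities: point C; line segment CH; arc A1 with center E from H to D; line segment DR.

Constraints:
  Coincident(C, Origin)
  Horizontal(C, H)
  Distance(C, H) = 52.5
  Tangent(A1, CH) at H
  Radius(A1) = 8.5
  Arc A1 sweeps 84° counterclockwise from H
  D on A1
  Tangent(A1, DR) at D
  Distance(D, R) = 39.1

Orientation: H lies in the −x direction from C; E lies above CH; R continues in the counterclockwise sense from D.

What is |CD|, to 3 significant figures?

44.7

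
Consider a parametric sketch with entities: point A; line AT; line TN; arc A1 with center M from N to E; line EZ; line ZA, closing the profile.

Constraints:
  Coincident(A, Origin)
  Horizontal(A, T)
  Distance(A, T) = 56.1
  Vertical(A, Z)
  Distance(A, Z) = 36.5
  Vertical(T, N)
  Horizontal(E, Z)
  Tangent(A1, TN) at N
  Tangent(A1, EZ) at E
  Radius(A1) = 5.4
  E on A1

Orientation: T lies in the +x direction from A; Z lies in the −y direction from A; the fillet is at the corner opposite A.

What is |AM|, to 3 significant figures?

59.5

A is at the origin; A and T share the same y with |AT| = 56.1 and T on the +x side, so T = (56.1, 0.00). A and Z share the same x with |AZ| = 36.5 and Z on the −y side, so Z = (0.00, -36.5). The virtual corner opposite A is at (56.1, -36.5). The tangent condition forces MN to be normal to TN and the tangent condition forces ME to be normal to EZ, with radius 5.4, so the center M sits 5.4 in from both sides at M = (50.7, -31.1). Then |AM| = |M − A| = 59.5.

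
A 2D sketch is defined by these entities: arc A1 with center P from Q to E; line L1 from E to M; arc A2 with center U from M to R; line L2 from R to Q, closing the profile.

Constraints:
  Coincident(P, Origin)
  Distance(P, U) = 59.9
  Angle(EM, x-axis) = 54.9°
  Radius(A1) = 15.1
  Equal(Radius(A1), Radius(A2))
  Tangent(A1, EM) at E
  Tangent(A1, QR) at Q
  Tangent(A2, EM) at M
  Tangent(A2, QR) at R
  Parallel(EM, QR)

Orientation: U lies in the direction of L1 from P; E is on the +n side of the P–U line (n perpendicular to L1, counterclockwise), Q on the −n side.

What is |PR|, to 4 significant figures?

61.77

The slot axis is L1's direction at 54.9°, so u = (cos 54.9°, sin 54.9°) = (0.5750, 0.8181) and n = (−sin 54.9°, cos 54.9°) = (-0.8181, 0.5750). P is at the origin and U lies 59.9 along u from P, so U = 59.9·u = (34.44, 49.01). Tangency of A1 to both parallel lines with radius 15.1 puts E and Q at P ± 15.1·n: E = (-12.35, 8.683), Q = (12.35, -8.683). Equal radii place M and R the same way about U: M = U + 15.1·n = (22.09, 57.69), R = U − 15.1·n = (46.80, 40.32). Then |PR| = |R − P| = 61.77.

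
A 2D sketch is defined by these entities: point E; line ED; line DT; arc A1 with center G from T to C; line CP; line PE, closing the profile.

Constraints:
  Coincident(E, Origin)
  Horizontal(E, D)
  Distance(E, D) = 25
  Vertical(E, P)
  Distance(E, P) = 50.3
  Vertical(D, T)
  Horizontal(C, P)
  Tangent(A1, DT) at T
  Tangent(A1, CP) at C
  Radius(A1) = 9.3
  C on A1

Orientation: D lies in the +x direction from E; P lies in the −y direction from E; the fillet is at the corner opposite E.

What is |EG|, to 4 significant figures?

43.90

E and P share the same x with |EP| = 50.3 and P on the −y side, so P = (0.000, -50.30). The virtual corner opposite E is at (25.00, -50.30). Since A1 is tangent to DT there, GT ⟂ DT and since A1 is tangent to CP there, GC ⟂ CP, with radius 9.3, so the center G sits 9.3 in from both sides at G = (15.70, -41.00). Then |EG| = |G − E| = 43.90.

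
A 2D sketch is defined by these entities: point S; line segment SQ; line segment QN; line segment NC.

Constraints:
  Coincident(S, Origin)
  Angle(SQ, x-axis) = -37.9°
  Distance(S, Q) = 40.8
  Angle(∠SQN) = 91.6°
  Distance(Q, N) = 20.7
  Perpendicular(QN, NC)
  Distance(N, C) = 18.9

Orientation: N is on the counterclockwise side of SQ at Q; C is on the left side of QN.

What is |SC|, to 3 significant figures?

30.9

S is at the origin; SQ runs at -37.9° with length 40.8, so Q = 40.8·(cos -37.9°, sin -37.9°) = (32.2, -25.1). ∠SQN = 91.6°, so QN runs at -37.9° + (180° − 91.6°) = 50.5° from the x-axis; with |QN| = 20.7, N = Q + 20.7·(cos 50.5°, sin 50.5°) = (45.4, -9.09). QN is perpendicular to NC; with |NC| = 18.9 on the left of QN, C = N + 18.9·(-0.772, 0.636) = (30.8, 2.93). Then |SC| = |C − S| = 30.9.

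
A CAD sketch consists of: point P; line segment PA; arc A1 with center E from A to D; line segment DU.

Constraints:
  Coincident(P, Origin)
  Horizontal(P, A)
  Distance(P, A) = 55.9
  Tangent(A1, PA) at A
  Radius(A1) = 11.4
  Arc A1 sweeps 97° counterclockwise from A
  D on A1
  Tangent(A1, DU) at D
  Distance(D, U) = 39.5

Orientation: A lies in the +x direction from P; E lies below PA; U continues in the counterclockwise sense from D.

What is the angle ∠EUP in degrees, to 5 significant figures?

52.632°

P is at the origin; P and A share the same y with |PA| = 55.9 and A on the +x side, so A = (55.900, 0.0000). The tangent condition forces EA to be normal to PA, so E = A + (0, -11.4) = (55.900, -11.400). On A1, A sits at bearing 90° from E; a 97° counterclockwise sweep puts D at bearing 187°, so D = E + 11.4·(cos 187°, sin 187°) = (44.585, -12.789). The tangent condition forces ED to be normal to DU, so DU runs along (−sin 187°, cos 187°); with |DU| = 39.5, U = (49.399, -51.995). Then cos ∠EUP = UE·UP / (|UE||UP|), giving 52.632°.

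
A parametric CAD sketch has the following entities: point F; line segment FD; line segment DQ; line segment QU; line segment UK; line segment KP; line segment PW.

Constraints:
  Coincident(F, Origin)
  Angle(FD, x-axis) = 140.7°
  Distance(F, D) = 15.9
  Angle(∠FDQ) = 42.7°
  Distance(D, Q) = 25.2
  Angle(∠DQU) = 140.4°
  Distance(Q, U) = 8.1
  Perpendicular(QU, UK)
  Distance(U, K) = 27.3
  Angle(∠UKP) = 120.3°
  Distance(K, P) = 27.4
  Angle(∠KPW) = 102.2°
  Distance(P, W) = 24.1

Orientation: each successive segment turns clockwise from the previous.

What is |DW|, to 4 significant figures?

14.40

F is at the origin; FD runs at 140.7° with length 15.9, so D = (-12.30, 10.07). ∠FDQ = 42.7° gives DQ at 3.400° from the x-axis; with |DQ| = 25.2, Q = (12.85, 11.57). ∠DQU = 140.4° gives QU at -36.20° from the x-axis; with |QU| = 8.1, U = (19.39, 6.781). The perpendicularity gives UK at right angles to QU, so UK runs at -126.2°; with |UK| = 27.3, K = (3.264, -15.25). ∠UKP = 120.3° gives KP at 174.1° from the x-axis; with |KP| = 27.4, P = (-23.99, -12.43). ∠KPW = 102.2° gives PW at 96.30° from the x-axis; with |PW| = 24.1, W = (-26.64, 11.52). Then |DW| = |W − D| = 14.40.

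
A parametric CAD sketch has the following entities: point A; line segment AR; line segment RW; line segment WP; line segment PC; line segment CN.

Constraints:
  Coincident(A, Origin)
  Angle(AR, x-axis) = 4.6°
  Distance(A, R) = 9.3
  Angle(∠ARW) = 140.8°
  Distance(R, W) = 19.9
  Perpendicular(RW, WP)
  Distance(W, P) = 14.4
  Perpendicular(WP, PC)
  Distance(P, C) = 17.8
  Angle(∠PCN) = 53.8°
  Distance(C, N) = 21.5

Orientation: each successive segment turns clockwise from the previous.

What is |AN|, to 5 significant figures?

23.710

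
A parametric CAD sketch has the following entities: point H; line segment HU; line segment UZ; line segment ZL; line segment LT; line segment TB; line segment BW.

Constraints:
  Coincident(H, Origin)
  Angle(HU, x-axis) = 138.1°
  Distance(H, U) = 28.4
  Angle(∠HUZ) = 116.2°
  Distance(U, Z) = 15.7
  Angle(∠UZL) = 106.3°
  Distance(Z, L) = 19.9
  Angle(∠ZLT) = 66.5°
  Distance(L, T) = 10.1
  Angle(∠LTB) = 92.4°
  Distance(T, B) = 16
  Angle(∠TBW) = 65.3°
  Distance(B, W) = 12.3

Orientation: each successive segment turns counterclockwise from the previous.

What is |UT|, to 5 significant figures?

21.094

H is at the origin; HU runs at 138.1° with length 28.4, so U = (-21.138, 18.966). ∠HUZ = 116.2° gives UZ at -158.10° from the x-axis; with |UZ| = 15.7, Z = (-35.705, 13.111). ∠UZL = 106.3° gives ZL at -84.400° from the x-axis; with |ZL| = 19.9, L = (-33.764, -6.6945). ∠ZLT = 66.5° gives LT at 29.100° from the x-axis; with |LT| = 10.1, T = (-24.938, -1.7825). Then |UT| = |T − U| = 21.094.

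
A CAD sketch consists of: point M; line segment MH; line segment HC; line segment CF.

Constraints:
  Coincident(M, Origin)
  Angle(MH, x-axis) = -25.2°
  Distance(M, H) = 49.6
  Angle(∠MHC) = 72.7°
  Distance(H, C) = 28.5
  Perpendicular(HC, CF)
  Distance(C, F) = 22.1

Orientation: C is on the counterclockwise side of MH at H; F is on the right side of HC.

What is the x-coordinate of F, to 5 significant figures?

70.687

M is at the origin; MH runs at -25.2° with length 49.6, so H = 49.6·(cos -25.2°, sin -25.2°) = (44.879, -21.119). ∠MHC = 72.7°, so HC runs at -25.2° + (180° − 72.7°) = 82.100° from the x-axis; with |HC| = 28.5, C = H + 28.5·(cos 82.100°, sin 82.100°) = (48.797, 7.1109). The perpendicularity gives CF at right angles to HC; with |CF| = 22.1 on the right of HC, F = C + 22.1·(0.99051, -0.13744) = (70.687, 4.0733). So F.x = 70.687.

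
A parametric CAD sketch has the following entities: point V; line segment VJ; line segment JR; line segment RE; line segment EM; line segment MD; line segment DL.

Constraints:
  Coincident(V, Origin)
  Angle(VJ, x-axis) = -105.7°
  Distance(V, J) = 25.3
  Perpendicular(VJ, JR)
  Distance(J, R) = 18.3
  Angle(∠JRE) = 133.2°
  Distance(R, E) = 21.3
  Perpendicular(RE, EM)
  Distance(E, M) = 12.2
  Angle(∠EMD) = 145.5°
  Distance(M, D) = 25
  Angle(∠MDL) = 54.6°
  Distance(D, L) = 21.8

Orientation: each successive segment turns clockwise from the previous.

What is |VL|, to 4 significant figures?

19.37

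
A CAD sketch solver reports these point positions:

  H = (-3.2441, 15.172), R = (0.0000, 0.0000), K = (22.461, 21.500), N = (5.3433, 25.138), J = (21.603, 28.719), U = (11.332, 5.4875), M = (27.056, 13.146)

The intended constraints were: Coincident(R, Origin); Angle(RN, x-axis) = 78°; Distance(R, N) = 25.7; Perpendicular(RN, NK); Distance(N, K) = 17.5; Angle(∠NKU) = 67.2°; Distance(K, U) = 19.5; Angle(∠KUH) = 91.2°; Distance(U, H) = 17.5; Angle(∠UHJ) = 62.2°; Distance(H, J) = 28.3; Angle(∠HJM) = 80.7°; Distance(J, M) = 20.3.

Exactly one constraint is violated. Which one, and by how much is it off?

Distance(J, M) = 20.3 — off by 3.80.

R = (0.00, 0.00) ✓; RN at 78.00° ✓; |RN| = 25.70 ✓; ∠(RN, NK) = 90.00° ✓; |NK| = 17.50 ✓; ∠NKU = 67.20° ✓; |KU| = 19.50 ✓; ∠KUH = 91.20° ✓; |UH| = 17.50 ✓; ∠UHJ = 62.20° ✓; |HJ| = 28.30 ✓; ∠HJM = 80.70° ✓; |JM| = 16.50 ✗.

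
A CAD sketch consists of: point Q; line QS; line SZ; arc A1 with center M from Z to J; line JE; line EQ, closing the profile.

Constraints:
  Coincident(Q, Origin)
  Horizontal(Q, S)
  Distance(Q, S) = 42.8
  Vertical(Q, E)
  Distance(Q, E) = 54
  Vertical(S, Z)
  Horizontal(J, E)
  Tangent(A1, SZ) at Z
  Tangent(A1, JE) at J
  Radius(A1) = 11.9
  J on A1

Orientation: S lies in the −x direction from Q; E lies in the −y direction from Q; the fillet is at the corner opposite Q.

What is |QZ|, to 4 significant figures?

60.04

The virtual corner opposite Q is at (-42.80, -54.00). Tangency of A1 to SZ means the radius MZ is perpendicular to SZ and the tangent condition forces MJ to be normal to JE, with radius 11.9, so the center M sits 11.9 in from both sides at M = (-30.90, -42.10). That places the tangent points at Z = (-42.80, -42.10) on SZ and J = (-30.90, -54.00) on JE. Then |QZ| = |Z − Q| = 60.04.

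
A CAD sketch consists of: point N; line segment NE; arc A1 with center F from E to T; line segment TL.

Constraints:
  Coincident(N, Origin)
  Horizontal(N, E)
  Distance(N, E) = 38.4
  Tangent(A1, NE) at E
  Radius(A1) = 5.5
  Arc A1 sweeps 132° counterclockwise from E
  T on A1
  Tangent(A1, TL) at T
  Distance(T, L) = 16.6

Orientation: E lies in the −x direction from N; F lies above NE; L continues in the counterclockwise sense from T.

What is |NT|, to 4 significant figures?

35.52

N is at the origin; N and E share the same y with |NE| = 38.4 and E on the −x side, so E = (-38.40, 0.000). The tangent condition forces FE to be normal to NE, so F = E + (0, 5.5) = (-38.40, 5.500). On A1, E sits at bearing -90° from F; a 132° counterclockwise sweep puts T at bearing 42°, so T = F + 5.5·(cos 42°, sin 42°) = (-34.31, 9.180). Then |NT| = |T − N| = 35.52.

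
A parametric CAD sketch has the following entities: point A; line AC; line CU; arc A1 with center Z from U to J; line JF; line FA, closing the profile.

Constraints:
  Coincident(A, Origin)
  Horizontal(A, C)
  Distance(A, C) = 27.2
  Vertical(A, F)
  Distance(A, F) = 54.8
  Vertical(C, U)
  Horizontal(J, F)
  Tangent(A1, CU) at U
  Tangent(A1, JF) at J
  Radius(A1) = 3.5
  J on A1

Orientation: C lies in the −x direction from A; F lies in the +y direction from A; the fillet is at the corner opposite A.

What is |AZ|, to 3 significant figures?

56.5

AF is vertical with |AF| = 54.8 and F on the +y side, so F = (0.00, 54.8). The virtual corner opposite A is at (-27.2, 54.8). Since A1 is tangent to CU there, ZU ⟂ CU and tangency of A1 to JF means the radius ZJ is perpendicular to JF, with radius 3.5, so the center Z sits 3.5 in from both sides at Z = (-23.7, 51.3). Then |AZ| = |Z − A| = 56.5.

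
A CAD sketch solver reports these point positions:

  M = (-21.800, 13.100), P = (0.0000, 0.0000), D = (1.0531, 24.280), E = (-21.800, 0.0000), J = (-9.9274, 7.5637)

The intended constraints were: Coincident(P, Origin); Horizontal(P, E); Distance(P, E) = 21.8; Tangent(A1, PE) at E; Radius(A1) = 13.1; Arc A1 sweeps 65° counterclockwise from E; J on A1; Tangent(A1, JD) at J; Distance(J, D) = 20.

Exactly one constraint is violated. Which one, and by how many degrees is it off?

Tangent(A1, JD) at J — off by 8.30°.

P = (0.00, 0.00) ✓; P.y = 0.00, E.y = 0.00 ✓; |PE| = 21.80 ✓; ∠(ME, EP) = 90.00° ✓; |ME| = 13.10 ✓; bearing(M→J) − bearing(M→E) = 65.00° ✓; |MJ| = 13.10 ✓; ∠(MJ, JD) = 98.30° ✗; |JD| = 20.00 ✓.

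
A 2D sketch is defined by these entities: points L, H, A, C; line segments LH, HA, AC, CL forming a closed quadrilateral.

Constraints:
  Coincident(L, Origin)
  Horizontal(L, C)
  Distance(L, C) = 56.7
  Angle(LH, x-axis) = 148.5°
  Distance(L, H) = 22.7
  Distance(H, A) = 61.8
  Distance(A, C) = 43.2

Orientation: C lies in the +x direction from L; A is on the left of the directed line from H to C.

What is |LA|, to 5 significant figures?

52.874

L is at the origin; LC is horizontal with |LC| = 56.7 and C in +x, so C = (56.7, 0). LH runs at 148.5° with |LH| = 22.7, so H = (-19.355, 11.861). A is determined by |HA| = 61.8 and |AC| = 43.2 together: it lies at the intersection of circle(H, 61.8) and circle(C, 43.2). With |HC| = 76.974, the foot of the radical line on HC is 51.173 from H and the perpendicular offset is √(61.8² − 51.173²) = 34.649. Taking the left-of-HC solution: A = (36.546, 38.211).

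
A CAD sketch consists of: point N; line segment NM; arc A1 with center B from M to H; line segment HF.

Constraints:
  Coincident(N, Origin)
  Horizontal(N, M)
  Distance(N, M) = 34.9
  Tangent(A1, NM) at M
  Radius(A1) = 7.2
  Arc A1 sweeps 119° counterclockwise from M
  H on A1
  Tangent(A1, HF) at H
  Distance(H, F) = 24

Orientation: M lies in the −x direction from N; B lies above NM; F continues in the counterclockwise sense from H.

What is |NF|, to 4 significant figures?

51.21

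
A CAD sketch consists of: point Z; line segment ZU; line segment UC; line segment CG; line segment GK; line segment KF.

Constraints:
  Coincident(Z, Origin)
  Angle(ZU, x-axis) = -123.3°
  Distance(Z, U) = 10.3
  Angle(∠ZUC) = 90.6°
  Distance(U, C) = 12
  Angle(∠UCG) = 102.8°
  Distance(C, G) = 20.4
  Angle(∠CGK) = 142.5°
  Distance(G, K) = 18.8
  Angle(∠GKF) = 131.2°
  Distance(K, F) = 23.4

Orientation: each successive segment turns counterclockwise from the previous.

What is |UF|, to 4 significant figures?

45.74

Z is at the origin; ZU runs at -123.3° with length 10.3, so U = (-5.655, -8.609). ∠ZUC = 90.6° gives UC at -33.90° from the x-axis; with |UC| = 12.0, C = (4.305, -15.30). ∠UCG = 102.8° gives CG at 43.30° from the x-axis; with |CG| = 20.4, G = (19.15, -1.311). ∠CGK = 142.5° gives GK at 80.80° from the x-axis; with |GK| = 18.8, K = (22.16, 17.25). ∠GKF = 131.2° gives KF at 129.6° from the x-axis; with |KF| = 23.4, F = (7.242, 35.28). Then |UF| = |F − U| = 45.74.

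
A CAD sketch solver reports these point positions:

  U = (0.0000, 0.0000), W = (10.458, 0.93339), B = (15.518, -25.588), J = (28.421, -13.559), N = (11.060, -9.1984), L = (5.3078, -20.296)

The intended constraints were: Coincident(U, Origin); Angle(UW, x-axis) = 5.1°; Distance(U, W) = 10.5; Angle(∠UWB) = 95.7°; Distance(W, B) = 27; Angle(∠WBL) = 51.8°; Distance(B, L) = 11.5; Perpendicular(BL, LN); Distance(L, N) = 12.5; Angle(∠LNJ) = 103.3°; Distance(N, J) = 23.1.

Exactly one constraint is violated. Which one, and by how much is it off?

Distance(N, J) = 23.1 — off by 5.20.

U = (0.00, 0.00) ✓; UW at 5.100° ✓; |UW| = 10.50 ✓; ∠UWB = 95.70° ✓; |WB| = 27.00 ✓; ∠WBL = 51.80° ✓; |BL| = 11.50 ✓; ∠(BL, LN) = 90.00° ✓; |LN| = 12.50 ✓; ∠LNJ = 103.3° ✓; |NJ| = 17.90 ✗.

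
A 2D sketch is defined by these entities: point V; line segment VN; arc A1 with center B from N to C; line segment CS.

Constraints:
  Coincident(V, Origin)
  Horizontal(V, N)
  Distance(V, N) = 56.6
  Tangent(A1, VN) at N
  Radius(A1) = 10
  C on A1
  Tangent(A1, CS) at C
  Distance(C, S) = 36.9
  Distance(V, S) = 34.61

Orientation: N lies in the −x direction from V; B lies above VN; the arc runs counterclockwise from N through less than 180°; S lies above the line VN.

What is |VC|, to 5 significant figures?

50.115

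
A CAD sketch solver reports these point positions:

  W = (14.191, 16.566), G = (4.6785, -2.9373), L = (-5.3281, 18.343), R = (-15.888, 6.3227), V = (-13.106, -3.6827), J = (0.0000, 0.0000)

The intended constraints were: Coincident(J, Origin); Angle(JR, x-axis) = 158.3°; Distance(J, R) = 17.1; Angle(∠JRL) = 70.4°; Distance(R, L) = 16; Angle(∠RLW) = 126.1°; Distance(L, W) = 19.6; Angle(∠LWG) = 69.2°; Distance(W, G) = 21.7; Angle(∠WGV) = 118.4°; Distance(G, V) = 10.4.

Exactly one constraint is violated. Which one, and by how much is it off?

Distance(G, V) = 10.4 — off by 7.40.

J = (0.00, 0.00) ✓; JR at 158.3° ✓; |JR| = 17.10 ✓; ∠JRL = 70.40° ✓; |RL| = 16.00 ✓; ∠RLW = 126.1° ✓; |LW| = 19.60 ✓; ∠LWG = 69.20° ✓; |WG| = 21.70 ✓; ∠WGV = 118.4° ✓; |GV| = 17.80 ✗.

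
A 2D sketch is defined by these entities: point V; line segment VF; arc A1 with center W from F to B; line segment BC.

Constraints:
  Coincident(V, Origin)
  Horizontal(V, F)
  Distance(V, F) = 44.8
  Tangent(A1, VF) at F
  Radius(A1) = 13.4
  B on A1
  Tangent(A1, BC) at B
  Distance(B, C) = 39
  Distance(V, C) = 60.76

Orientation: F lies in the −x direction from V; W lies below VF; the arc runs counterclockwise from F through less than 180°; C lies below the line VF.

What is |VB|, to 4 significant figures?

59.41

Checks: V = (0.00, 0.00) ✓; |WB| = 13.40 ✓; ∠(WB, BC) = 90.00° ✓; |BC| = 39.00 ✓; |VC| = 60.76 ✓.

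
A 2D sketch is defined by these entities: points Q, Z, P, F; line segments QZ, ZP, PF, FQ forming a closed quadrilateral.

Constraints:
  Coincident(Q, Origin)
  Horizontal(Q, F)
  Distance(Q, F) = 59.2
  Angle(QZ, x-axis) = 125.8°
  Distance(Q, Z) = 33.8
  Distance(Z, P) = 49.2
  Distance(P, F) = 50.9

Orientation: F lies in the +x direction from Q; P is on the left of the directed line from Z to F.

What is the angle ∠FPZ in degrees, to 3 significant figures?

113°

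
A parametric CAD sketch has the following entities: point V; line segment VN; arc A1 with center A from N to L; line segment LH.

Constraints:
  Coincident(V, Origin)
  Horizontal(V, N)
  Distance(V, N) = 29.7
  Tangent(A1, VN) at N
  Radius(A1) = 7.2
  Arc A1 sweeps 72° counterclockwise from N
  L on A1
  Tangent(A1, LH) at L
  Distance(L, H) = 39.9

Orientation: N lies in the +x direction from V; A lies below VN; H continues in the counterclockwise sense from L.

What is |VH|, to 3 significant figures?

44.2

V is at the origin; V and N share the same y with |VN| = 29.7 and N on the +x side, so N = (29.7, 0.00). The tangent condition forces AN to be normal to VN, so A = N + (0, -7.2) = (29.7, -7.20). On A1, N sits at bearing 90° from A; a 72° counterclockwise sweep puts L at bearing 162°, so L = A + 7.2·(cos 162°, sin 162°) = (22.9, -4.98). Tangency of A1 to LH means the radius AL is perpendicular to LH, so LH runs along (−sin 162°, cos 162°); with |LH| = 39.9, H = (10.5, -42.9). Then |VH| = |H − V| = 44.2.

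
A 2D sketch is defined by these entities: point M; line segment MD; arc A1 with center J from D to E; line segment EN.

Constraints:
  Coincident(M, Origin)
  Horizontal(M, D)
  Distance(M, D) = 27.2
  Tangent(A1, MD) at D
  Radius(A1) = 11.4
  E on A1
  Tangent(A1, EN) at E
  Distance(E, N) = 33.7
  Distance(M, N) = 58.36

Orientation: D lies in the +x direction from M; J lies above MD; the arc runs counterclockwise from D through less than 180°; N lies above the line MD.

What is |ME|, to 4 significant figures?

40.46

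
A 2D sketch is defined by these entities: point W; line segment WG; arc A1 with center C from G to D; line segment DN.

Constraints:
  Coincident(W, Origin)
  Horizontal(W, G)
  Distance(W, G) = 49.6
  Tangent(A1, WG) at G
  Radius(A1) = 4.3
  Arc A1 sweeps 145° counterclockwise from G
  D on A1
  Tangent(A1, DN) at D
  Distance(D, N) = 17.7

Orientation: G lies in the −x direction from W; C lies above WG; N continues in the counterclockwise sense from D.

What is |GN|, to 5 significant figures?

21.630

On A1, G sits at bearing -90° from C; a 145° counterclockwise sweep puts D at bearing 55°, so D = C + 4.3·(cos 55°, sin 55°) = (-47.134, 7.8224). The tangent condition forces CD to be normal to DN, so DN runs along (−sin 55°, cos 55°); with |DN| = 17.7, N = (-61.633, 17.975). Then |GN| = |N − G| = 21.630.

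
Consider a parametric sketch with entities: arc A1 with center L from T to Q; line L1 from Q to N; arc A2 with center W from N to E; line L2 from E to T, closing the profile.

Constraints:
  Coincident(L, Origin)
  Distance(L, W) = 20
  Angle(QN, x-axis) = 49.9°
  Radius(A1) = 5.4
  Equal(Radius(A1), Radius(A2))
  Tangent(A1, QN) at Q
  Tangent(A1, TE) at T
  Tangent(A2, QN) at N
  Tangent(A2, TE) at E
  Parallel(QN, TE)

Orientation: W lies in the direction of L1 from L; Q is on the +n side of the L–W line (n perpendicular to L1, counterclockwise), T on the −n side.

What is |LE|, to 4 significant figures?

20.72

The slot axis is L1's direction at 49.9°, so u = (cos 49.9°, sin 49.9°) = (0.6441, 0.7649) and n = (−sin 49.9°, cos 49.9°) = (-0.7649, 0.6441). L is at the origin and W lies 20.0 along u from L, so W = 20.0·u = (12.88, 15.30). Tangency of A1 to both parallel lines with radius 5.4 puts Q and T at L ± 5.4·n: Q = (-4.131, 3.478), T = (4.131, -3.478). Equal radii place N and E the same way about W: N = W + 5.4·n = (8.752, 18.78), E = W − 5.4·n = (17.01, 11.82). Then |LE| = |E − L| = 20.72.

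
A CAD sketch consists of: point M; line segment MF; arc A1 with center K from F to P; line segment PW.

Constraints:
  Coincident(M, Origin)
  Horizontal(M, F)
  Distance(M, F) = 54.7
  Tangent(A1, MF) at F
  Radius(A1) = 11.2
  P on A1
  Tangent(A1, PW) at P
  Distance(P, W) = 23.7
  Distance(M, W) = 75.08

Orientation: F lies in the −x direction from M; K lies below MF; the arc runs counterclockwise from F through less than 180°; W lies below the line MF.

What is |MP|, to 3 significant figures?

66.8

Checks: |KP| = 11.20 ✓; ∠(KP, PW) = 90.00° ✓; |PW| = 23.70 ✓; |MW| = 75.08 ✓.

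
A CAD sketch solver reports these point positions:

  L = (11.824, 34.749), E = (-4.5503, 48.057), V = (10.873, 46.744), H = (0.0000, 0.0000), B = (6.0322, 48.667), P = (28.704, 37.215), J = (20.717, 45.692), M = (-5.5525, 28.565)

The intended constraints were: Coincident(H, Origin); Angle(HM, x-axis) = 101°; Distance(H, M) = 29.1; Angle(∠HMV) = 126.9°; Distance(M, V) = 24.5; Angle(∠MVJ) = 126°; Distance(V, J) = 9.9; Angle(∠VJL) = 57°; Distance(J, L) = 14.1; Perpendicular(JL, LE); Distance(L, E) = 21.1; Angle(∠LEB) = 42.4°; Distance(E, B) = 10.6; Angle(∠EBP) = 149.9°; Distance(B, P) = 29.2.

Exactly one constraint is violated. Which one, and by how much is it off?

Distance(B, P) = 29.2 — off by 3.80.

H = (0.00, 0.00) ✓; HM at 101.0° ✓; |HM| = 29.10 ✓; ∠HMV = 126.9° ✓; |MV| = 24.50 ✓; ∠MVJ = 126.0° ✓; |VJ| = 9.900 ✓; ∠VJL = 57.00° ✓; |JL| = 14.10 ✓; ∠(JL, LE) = 90.00° ✓; |LE| = 21.10 ✓; ∠LEB = 42.40° ✓; |EB| = 10.60 ✓; ∠EBP = 149.9° ✓; |BP| = 25.40 ✗.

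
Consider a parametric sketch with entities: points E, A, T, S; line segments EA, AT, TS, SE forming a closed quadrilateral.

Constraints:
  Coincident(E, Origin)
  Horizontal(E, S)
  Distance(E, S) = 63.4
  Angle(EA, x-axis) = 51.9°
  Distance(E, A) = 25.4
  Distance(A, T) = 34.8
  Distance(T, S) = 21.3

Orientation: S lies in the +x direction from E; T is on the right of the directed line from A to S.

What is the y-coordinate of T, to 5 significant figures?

-2.4828

Checks: |AT| = 34.80 ✓; |TS| = 21.30 ✓.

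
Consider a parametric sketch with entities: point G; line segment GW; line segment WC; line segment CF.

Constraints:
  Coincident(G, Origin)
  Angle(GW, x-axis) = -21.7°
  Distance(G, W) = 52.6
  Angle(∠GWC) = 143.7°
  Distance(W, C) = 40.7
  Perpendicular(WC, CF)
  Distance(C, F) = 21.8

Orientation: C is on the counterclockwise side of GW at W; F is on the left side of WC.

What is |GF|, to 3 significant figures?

83.6

∠GWC = 143.7°, so WC runs at -21.7° + (180° − 143.7°) = 14.6° from the x-axis; with |WC| = 40.7, C = W + 40.7·(cos 14.6°, sin 14.6°) = (88.3, -9.19). The perpendicularity gives CF at right angles to WC; with |CF| = 21.8 on the left of WC, F = C + 21.8·(-0.252, 0.968) = (82.8, 11.9). Then |GF| = |F − G| = 83.6.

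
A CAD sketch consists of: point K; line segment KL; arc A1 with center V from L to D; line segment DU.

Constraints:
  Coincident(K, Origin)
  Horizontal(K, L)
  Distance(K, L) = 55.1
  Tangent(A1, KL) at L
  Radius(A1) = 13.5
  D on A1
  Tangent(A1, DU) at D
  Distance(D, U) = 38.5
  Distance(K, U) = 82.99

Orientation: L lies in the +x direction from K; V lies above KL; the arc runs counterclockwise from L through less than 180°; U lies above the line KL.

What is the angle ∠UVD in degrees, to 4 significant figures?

70.68°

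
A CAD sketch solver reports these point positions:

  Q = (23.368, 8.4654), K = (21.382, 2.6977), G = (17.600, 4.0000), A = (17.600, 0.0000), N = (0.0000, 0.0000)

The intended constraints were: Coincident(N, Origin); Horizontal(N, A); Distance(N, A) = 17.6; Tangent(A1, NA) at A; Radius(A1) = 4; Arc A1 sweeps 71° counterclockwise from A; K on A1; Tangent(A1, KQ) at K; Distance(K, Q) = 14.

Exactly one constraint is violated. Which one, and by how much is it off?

Distance(K, Q) = 14 — off by 7.90.

N = (0.00, 0.00) ✓; N.y = 0.00, A.y = 0.00 ✓; |NA| = 17.60 ✓; ∠(GA, AN) = 90.00° ✓; |GA| = 4.000 ✓; bearing(G→K) − bearing(G→A) = 71.00° ✓; |GK| = 4.000 ✓; ∠(GK, KQ) = 90.00° ✓; |KQ| = 6.100 ✗.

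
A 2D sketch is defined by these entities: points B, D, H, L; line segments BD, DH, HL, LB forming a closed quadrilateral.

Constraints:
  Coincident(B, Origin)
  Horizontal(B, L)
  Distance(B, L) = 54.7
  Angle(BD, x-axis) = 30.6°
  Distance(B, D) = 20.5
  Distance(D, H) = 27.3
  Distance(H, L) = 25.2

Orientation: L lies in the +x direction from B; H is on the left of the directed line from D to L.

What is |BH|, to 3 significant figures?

47.7

B is at the origin; BL is horizontal with |BL| = 54.7 and L in +x, so L = (54.7, 0). BD runs at 30.6° with |BD| = 20.5, so D = (17.6, 10.4). H is determined by |DH| = 27.3 and |HL| = 25.2 together: it lies at the intersection of circle(D, 27.3) and circle(L, 25.2). With |DL| = 38.5, the foot of the radical line on DL is 20.7 from D and the perpendicular offset is √(27.3² − 20.7²) = 17.8. Taking the left-of-DL solution: H = (42.4, 22.0).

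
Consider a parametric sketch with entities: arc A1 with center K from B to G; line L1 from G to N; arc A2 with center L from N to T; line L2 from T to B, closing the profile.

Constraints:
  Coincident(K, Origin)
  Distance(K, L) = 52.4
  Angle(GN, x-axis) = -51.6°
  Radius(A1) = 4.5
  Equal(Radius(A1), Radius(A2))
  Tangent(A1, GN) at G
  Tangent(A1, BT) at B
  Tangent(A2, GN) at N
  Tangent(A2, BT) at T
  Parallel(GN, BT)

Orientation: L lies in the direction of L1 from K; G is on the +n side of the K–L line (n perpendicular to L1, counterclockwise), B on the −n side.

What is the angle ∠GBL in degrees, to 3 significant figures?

85.1°

The slot axis is L1's direction at -51.6°, so u = (cos -51.6°, sin -51.6°) = (0.621, -0.784) and n = (−sin -51.6°, cos -51.6°) = (0.784, 0.621). K is at the origin and L lies 52.4 along u from K, so L = 52.4·u = (32.5, -41.1). Tangency of A1 to both parallel lines with radius 4.5 puts G and B at K ± 4.5·n: G = (3.53, 2.80), B = (-3.53, -2.80). Then cos ∠GBL = BG·BL / (|BG||BL|), giving 85.1°.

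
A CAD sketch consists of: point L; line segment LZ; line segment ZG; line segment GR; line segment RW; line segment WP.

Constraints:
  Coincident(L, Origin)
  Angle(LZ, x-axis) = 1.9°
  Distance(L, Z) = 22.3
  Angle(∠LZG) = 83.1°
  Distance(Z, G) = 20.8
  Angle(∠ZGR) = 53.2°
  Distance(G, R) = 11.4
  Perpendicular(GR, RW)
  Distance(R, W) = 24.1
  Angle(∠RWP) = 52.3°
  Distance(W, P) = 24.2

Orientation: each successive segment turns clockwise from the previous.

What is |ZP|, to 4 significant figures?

21.50

GR ⟂ RW, so RW runs at 48.20°; with |RW| = 24.1, W = (28.04, 5.583). ∠RWP = 52.3° gives WP at -79.50° from the x-axis; with |WP| = 24.2, P = (32.45, -18.21). Then |ZP| = |P − Z| = 21.50.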